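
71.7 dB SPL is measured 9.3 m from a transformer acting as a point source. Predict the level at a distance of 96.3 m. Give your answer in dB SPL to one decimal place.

51.4 dB SPL

Point-source attenuation: ΔL = 20·log₁₀(r₂/r₁) = 20·log₁₀(96.3/9.3) = 20.303 dB.
L₂ = 71.7 − 20·log₁₀(96.3/9.3) = 71.7 − 20.303 = 51.40 dB SPL.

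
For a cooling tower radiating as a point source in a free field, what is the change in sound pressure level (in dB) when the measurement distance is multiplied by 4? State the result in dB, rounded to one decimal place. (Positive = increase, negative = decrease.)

Point-source spreading: ΔL = −20·log₁₀(r₂/r₁).
ΔL = −20·log₁₀(4) = -12.04 dB.

-12.0 dB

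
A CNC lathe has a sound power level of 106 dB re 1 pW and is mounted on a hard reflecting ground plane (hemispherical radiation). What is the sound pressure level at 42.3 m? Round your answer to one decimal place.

65.5 dB

L_p = L_w − 10·log₁₀(2π·r²) with r = 42.3 m.
2π·r² = 1.124e+04 m², 10·log₁₀ of that is 40.509 dB.
L_p = 106 − 40.509 = 65.49 dB.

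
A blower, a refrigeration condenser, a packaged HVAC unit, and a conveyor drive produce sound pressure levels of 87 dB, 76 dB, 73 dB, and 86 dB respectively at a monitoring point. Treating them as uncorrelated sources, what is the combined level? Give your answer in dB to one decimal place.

Incoherent sources combine by intensity addition: L_total = 10·log₁₀(Σ 10^(L_i/10)).
Σ 10^(L/10) = 10^(87/10) + 10^(76/10) + 10^(73/10) + 10^(86/10) = 9.591e+08.
L_total = 10·log₁₀(9.591e+08) = 89.82 dB.

89.8 dB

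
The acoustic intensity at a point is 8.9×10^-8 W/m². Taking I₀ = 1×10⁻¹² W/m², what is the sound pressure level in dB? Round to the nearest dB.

L = 10·log₁₀(I/I₀) = 10·log₁₀(8.9×10^-8/10⁻¹²) = 10·log₁₀(8.9×10^4).
L = 10·(0.9494 + 4) = 49.49 dB.

49 dB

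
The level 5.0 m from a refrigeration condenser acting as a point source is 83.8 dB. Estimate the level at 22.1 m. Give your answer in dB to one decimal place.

70.9 dB

Spherical spreading from a point source gives a 20·log₁₀(r₂/r₁) drop.
L₂ = 83.8 − 20·log₁₀(22.1/5.0) = 83.8 − 12.908 = 70.89 dB.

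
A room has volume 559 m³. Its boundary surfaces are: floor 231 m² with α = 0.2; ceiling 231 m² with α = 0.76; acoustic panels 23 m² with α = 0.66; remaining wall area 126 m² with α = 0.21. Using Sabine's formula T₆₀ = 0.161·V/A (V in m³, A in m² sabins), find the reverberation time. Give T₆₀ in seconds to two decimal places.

Total absorption A = 231·0.2 + 231·0.76 + 23·0.66 + 126·0.21 = 263.40 m² sabins.
T₆₀ = 0.161 × 559 / 263.40 = 0.342 s.

0.34 s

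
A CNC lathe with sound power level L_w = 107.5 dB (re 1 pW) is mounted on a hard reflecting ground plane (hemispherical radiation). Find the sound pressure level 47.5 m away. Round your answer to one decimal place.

66.0 dB

Free-field hemispherical radiation: L_p = L_w − 10·log₁₀(2π·r²), r = 47.5 m.
2π·r² = 1.418e+04 m², 10·log₁₀ of that is 41.516 dB.
L_p = 107.5 − 41.516 = 65.98 dB.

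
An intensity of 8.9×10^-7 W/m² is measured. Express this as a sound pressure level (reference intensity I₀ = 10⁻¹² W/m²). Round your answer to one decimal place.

Dividing by I₀ shifts the exponent by 12: I/I₀ = 8.9×10^5.
L = 10·(0.9494 + 5) = 59.49 dB.

59.5 dB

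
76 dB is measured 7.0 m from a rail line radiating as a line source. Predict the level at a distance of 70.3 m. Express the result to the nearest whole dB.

66 dB

For a line source, L₂ = L₁ − 10·log₁₀(r₂/r₁).
L₂ = 76 − 10·log₁₀(70.3/7.0) = 76 − 10.019 = 65.98 dB.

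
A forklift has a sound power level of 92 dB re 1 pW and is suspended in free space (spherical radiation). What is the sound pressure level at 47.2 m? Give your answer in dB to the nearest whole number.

48 dB

Free-field spherical radiation: L_p = L_w − 10·log₁₀(4π·r²), r = 47.2 m.
4π·r² = 2.8e+04 m², 10·log₁₀ of that is 44.471 dB.
L_p = 92 − 44.471 = 47.53 dB.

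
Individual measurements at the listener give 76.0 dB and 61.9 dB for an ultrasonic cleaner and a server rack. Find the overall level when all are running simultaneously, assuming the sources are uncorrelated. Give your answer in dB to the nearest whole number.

76 dB

For uncorrelated sources the intensities add, so convert each level to linear form, sum, and take 10·log₁₀ of the total.
Σ 10^(L/10) = 10^(76.0/10) + 10^(61.9/10) = 4.136e+07.
L_total = 10·log₁₀(4.136e+07) = 76.17 dB.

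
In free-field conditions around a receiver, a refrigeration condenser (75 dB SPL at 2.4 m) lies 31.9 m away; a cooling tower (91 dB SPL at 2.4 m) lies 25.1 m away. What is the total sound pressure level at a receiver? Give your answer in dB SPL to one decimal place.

Propagate each source to the receiver with L = L_ref − 20·log₁₀(r/r_ref), then add intensities.
refrigeration condenser: 75 − 20·log₁₀(31.9/2.4) = 75 − 22.47 = 52.53 dB SPL.
cooling tower: 91 − 20·log₁₀(25.1/2.4) = 91 − 20.39 = 70.61 dB SPL.
Σ 10^(L/10) = 1.169e+07 → L_total = 10·log₁₀(1.169e+07) = 70.68 dB SPL.

70.7 dB SPL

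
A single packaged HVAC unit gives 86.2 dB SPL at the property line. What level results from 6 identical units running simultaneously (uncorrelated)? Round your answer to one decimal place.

L_total = L₁ + 10·log₁₀ N for N identical incoherent sources.
L_total = 86.2 + 10·log₁₀(6) = 86.2 + 7.782 = 93.98 dB SPL.

94.0 dB SPL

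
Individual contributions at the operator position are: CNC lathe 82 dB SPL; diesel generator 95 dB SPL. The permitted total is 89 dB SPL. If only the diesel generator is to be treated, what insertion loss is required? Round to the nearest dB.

Everything except the diesel generator sums to 10^(82/10) = 1.585e+08 in linear terms, 82.00 dB SPL.
To meet 89 dB SPL overall, the treated diesel generator may contribute at most 10^(89/10) − 1.585e+08 = 6.358e+08, i.e. 88.03 dB SPL.
Required insertion loss = 95 − 88.03 = 6.97 dB.

7 dB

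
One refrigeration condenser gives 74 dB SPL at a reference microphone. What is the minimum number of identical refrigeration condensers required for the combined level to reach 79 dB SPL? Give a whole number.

4

Need L₁ + 10·log₁₀ N ≥ 79, i.e. log₁₀ N ≥ 0.50.
N ≥ 10^(5.0/10) = 3.162, so N = 4.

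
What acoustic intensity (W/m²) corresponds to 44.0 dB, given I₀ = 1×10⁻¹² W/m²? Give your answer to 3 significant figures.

2.51e-08 W/m²

I/I₀ = 10^(44.0/10) = 2.512e+04, so I = 2.512e+04 × 10⁻¹² W/m².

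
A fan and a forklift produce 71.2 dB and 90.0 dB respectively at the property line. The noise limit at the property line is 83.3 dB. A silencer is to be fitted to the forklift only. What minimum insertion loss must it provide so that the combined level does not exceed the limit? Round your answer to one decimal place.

Everything except the forklift sums to 10^(71.2/10) = 1.318e+07 in linear terms, 71.20 dB.
To meet 83.3 dB overall, the treated forklift may contribute at most 10^(83.3/10) − 1.318e+07 = 2.006e+08, i.e. 83.02 dB.
So the forklift must be reduced from 90.0 to 83.02 dB: IL = 6.98 dB.

7.0 dB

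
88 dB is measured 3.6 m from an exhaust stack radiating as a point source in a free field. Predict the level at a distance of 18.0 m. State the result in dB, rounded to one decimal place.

For a point source, L₂ = L₁ − 20·log₁₀(r₂/r₁).
L₂ = 88 − 20·log₁₀(18.0/3.6) = 88 − 13.979 = 74.02 dB.

74.0 dB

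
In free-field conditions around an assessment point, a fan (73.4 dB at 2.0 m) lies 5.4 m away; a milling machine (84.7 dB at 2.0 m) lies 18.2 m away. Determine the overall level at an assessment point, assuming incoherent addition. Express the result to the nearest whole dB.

Apply inverse-square spreading to bring every level to the receiver, then sum 10^(L/10).
fan: 73.4 − 20·log₁₀(5.4/2.0) = 73.4 − 8.63 = 64.77 dB.
milling machine: 84.7 − 20·log₁₀(18.2/2.0) = 84.7 − 19.18 = 65.52 dB.
Σ 10^(L/10) = 6.565e+06 → L_total = 10·log₁₀(6.565e+06) = 68.17 dB.

68 dB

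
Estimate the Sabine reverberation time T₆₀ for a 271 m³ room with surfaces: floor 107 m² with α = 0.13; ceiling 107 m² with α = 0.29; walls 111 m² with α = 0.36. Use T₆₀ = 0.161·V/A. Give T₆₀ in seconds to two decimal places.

0.51 s

A = Σ Sᵢαᵢ = 107·0.13 + 107·0.29 + 111·0.36 = 84.90 m².
T₆₀ = 0.161 × 271 / 84.90 = 0.514 s.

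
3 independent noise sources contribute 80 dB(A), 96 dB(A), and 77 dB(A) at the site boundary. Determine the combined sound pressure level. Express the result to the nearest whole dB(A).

96 dB(A)

For uncorrelated sources the intensities add, so convert each level to linear form, sum, and take 10·log₁₀ of the total.
Σ 10^(L/10) = 10^(80/10) + 10^(96/10) + 10^(77/10) = 4.131e+09.
L_total = 10·log₁₀(4.131e+09) = 96.16 dB(A).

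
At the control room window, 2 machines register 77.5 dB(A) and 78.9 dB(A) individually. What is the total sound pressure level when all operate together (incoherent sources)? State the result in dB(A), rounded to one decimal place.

81.3 dB(A)

For uncorrelated sources the intensities add, so convert each level to linear form, sum, and take 10·log₁₀ of the total.
Σ 10^(L/10) = 10^(77.5/10) + 10^(78.9/10) = 1.339e+08.
L_total = 10·log₁₀(1.339e+08) = 81.27 dB(A).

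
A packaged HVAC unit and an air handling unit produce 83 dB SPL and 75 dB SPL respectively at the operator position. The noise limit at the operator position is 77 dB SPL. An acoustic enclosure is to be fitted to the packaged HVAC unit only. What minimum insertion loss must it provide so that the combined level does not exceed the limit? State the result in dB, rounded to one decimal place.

The untreated sources together contribute 10^(75/10) = 3.162e+07, i.e. 75.00 dB SPL.
To meet 77 dB SPL overall, the treated packaged HVAC unit may contribute at most 10^(77/10) − 3.162e+07 = 1.850e+07, i.e. 72.67 dB SPL.
Required insertion loss = 83 − 72.67 = 10.33 dB.

10.3 dB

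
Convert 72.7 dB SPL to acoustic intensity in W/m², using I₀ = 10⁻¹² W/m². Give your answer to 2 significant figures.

1.9e-05 W/m²

I/I₀ = 10^(72.7/10) = 1.862e+07, so I = 1.862e+07 × 10⁻¹² W/m².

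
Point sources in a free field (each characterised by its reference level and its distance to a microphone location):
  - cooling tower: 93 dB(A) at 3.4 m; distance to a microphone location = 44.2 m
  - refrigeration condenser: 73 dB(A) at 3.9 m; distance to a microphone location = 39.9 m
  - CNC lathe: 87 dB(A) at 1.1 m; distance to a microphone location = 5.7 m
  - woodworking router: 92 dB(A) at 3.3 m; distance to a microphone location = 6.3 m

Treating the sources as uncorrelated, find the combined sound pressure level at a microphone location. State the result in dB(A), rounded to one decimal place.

First find each source's level at the receiver (point-source: −20·log₁₀(r/r_ref)), then combine on an intensity basis.
cooling tower: 93 − 20·log₁₀(44.2/3.4) = 93 − 22.28 = 70.72 dB(A).
refrigeration condenser: 73 − 20·log₁₀(39.9/3.9) = 73 − 20.20 = 52.80 dB(A).
CNC lathe: 87 − 20·log₁₀(5.7/1.1) = 87 − 14.29 = 72.71 dB(A).
woodworking router: 92 − 20·log₁₀(6.3/3.3) = 92 − 5.62 = 86.38 dB(A).
Σ 10^(L/10) = 4.655e+08 → L_total = 10·log₁₀(4.655e+08) = 86.68 dB(A).

86.7 dB(A)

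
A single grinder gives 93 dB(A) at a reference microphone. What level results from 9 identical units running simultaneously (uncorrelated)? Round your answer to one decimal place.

102.5 dB(A)

L_total = L₁ + 10·log₁₀ N for N identical incoherent sources.
L_total = 93 + 10·log₁₀(9) = 93 + 9.542 = 102.54 dB(A).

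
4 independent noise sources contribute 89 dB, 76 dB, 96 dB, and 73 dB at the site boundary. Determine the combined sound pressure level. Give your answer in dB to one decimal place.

Incoherent sources combine by intensity addition: L_total = 10·log₁₀(Σ 10^(L_i/10)).
Σ 10^(L/10) = 10^(89/10) + 10^(76/10) + 10^(96/10) + 10^(73/10) = 4.835e+09.
L_total = 10·log₁₀(4.835e+09) = 96.84 dB.

96.8 dB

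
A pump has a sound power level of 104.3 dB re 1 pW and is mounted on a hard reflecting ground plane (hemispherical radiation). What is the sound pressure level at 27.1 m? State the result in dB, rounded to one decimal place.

Free-field hemispherical radiation: L_p = L_w − 10·log₁₀(2π·r²), r = 27.1 m.
2π·r² = 4614 m², 10·log₁₀ of that is 36.641 dB.
L_p = 104.3 − 36.641 = 67.66 dB.

67.7 dB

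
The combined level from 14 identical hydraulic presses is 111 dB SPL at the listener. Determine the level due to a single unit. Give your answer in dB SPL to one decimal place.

99.5 dB SPL

14 equal contributions raise the level by 10·log₁₀ 14 = 11.461 dB, so each unit alone gives 111 − 11.461.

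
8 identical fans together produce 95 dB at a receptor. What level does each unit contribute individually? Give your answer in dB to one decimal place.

8 equal contributions raise the level by 10·log₁₀ 8 = 9.031 dB, so each unit alone gives 95 − 9.031.

86.0 dB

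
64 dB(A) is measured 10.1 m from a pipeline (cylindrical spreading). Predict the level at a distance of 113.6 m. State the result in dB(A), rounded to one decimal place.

Cylindrical spreading from a line source gives a 10·log₁₀(r₂/r₁) drop.
L₂ = 64 − 10·log₁₀(113.6/10.1) = 64 − 10.511 = 53.49 dB(A).

53.5 dB(A)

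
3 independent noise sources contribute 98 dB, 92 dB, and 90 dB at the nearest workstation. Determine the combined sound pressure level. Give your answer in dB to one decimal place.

For uncorrelated sources the intensities add, so convert each level to linear form, sum, and take 10·log₁₀ of the total.
Σ 10^(L/10) = 10^(98/10) + 10^(92/10) + 10^(90/10) = 8.894e+09.
L_total = 10·log₁₀(8.894e+09) = 99.49 dB.

99.5 dB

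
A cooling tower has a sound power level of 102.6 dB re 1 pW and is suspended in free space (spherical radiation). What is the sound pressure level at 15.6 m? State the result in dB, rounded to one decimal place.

Free-field spherical radiation: L_p = L_w − 10·log₁₀(4π·r²), r = 15.6 m.
4π·r² = 3058 m², 10·log₁₀ of that is 34.855 dB.
L_p = 102.6 − 34.855 = 67.75 dB.

67.7 dB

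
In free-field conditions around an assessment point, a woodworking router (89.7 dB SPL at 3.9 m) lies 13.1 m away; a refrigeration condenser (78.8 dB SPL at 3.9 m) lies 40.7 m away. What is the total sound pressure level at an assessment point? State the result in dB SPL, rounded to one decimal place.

Propagate each source to the receiver with L = L_ref − 20·log₁₀(r/r_ref), then add intensities.
woodworking router: 89.7 − 20·log₁₀(13.1/3.9) = 89.7 − 10.52 = 79.18 dB SPL.
refrigeration condenser: 78.8 − 20·log₁₀(40.7/3.9) = 78.8 − 20.37 = 58.43 dB SPL.
Σ 10^(L/10) = 8.341e+07 → L_total = 10·log₁₀(8.341e+07) = 79.21 dB SPL.

79.2 dB SPL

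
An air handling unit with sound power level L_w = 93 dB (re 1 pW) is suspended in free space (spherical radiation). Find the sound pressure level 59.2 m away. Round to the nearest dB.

The power spreads over a sphere of area 4π·r², so L_p = L_w − 10·log₁₀(4π·r²).
4π·r² = 4.404e+04 m², 10·log₁₀ of that is 46.439 dB.
L_p = 93 − 46.439 = 46.56 dB.

47 dB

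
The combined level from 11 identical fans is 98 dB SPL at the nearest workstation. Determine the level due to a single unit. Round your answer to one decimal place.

87.6 dB SPL

For N identical incoherent sources L_total = L₁ + 10·log₁₀ N, so L₁ = 98 − 10·log₁₀(11) = 98 − 10.414.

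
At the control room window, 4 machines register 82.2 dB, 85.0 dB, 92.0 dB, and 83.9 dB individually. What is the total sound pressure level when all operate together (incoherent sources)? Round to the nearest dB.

For uncorrelated sources the intensities add, so convert each level to linear form, sum, and take 10·log₁₀ of the total.
Σ 10^(L/10) = 10^(82.2/10) + 10^(85.0/10) + 10^(92.0/10) + 10^(83.9/10) = 2.313e+09.
L_total = 10·log₁₀(2.313e+09) = 93.64 dB.

94 dB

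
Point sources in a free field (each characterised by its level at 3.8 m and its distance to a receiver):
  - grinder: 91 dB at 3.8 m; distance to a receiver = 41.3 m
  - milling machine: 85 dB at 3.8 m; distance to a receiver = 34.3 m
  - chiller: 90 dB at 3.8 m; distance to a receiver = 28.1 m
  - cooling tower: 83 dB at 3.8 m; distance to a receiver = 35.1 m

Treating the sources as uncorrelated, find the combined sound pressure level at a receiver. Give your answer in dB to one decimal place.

75.5 dB

First find each source's level at the receiver (point-source: −20·log₁₀(r/r_ref)), then combine on an intensity basis.
grinder: 91 − 20·log₁₀(41.3/3.8) = 91 − 20.72 = 70.28 dB.
milling machine: 85 − 20·log₁₀(34.3/3.8) = 85 − 19.11 = 65.89 dB.
chiller: 90 − 20·log₁₀(28.1/3.8) = 90 − 17.38 = 72.62 dB.
cooling tower: 83 − 20·log₁₀(35.1/3.8) = 83 − 19.31 = 63.69 dB.
Σ 10^(L/10) = 3.517e+07 → L_total = 10·log₁₀(3.517e+07) = 75.46 dB.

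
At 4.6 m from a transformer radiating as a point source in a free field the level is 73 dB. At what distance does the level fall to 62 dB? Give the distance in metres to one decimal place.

Point-source spreading drops the level by 20·log₁₀(r₂/r₁); inverting, r₂/r₁ = 10^(ΔL/20).
r₂ = 4.6·10^((73−62)/20) = 4.6·10^(11.0/20) = 16.32 m.

16.3 m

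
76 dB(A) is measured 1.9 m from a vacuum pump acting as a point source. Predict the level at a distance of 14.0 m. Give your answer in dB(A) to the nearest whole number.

59 dB(A)

Point-source attenuation: ΔL = 20·log₁₀(r₂/r₁) = 20·log₁₀(14.0/1.9) = 17.347 dB.
L₂ = 76 − 20·log₁₀(14.0/1.9) = 76 − 17.347 = 58.65 dB(A).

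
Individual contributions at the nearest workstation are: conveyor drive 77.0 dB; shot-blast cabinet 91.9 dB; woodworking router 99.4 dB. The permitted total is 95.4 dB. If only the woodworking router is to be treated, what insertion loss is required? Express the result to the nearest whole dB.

The untreated sources together contribute 10^(77.0/10) + 10^(91.9/10) = 1.599e+09, i.e. 92.04 dB.
The limit corresponds to 10^(95.4/10) = 3.467e+09; subtracting the fixed part leaves 1.868e+09 for the woodworking router, i.e. 92.71 dB.
So the woodworking router must be reduced from 99.4 to 92.71 dB: IL = 6.69 dB.

7 dB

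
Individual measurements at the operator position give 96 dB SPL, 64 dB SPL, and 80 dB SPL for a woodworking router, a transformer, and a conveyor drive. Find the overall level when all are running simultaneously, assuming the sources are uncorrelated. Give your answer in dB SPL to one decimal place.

Incoherent sources combine by intensity addition: L_total = 10·log₁₀(Σ 10^(L_i/10)).
Σ 10^(L/10) = 10^(96/10) + 10^(64/10) + 10^(80/10) = 4.084e+09.
L_total = 10·log₁₀(4.084e+09) = 96.11 dB SPL.

96.1 dB SPL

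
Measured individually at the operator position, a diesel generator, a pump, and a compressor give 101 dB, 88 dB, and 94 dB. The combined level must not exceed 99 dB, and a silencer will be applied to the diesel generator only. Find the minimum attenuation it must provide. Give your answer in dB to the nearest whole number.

4 dB

Everything except the diesel generator sums to 10^(88/10) + 10^(94/10) = 3.143e+09 in linear terms, 94.97 dB.
The limit corresponds to 10^(99/10) = 7.943e+09; subtracting the fixed part leaves 4.800e+09 for the diesel generator, i.e. 96.81 dB.
So the diesel generator must be reduced from 101 to 96.81 dB: IL = 4.19 dB.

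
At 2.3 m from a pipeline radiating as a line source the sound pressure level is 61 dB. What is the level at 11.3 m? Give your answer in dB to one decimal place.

Line-source attenuation: ΔL = 10·log₁₀(r₂/r₁) = 10·log₁₀(11.3/2.3) = 6.914 dB.
L₂ = 61 − 10·log₁₀(11.3/2.3) = 61 − 6.914 = 54.09 dB.

54.1 dB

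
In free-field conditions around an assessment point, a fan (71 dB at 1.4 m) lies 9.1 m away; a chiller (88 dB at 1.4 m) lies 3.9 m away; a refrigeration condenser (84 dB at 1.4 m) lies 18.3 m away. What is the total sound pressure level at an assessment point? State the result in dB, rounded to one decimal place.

79.2 dB

First find each source's level at the receiver (point-source: −20·log₁₀(r/r_ref)), then combine on an intensity basis.
fan: 71 − 20·log₁₀(9.1/1.4) = 71 − 16.26 = 54.74 dB.
chiller: 88 − 20·log₁₀(3.9/1.4) = 88 − 8.90 = 79.10 dB.
refrigeration condenser: 84 − 20·log₁₀(18.3/1.4) = 84 − 22.33 = 61.67 dB.
Σ 10^(L/10) = 8.307e+07 → L_total = 10·log₁₀(8.307e+07) = 79.19 dB.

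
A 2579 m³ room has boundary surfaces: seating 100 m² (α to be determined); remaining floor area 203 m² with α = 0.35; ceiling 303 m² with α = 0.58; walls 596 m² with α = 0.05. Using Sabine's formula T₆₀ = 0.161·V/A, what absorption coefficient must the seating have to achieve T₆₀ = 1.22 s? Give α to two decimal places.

0.64

Required total absorption A = 0.161·2579/1.22 = 340.34 m².
Absorption from the other surfaces = 203·0.35 + 303·0.58 + 596·0.05 = 276.59 m², so the seating must supply 63.75 m² over 100 m².
α = 63.75/100 = 0.638.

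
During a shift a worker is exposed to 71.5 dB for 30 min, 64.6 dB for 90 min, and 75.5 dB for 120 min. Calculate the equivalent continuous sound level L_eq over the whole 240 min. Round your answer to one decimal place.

Weight each interval's intensity by its duration and average over T = 240 min:
Σ tᵢ·10^(Lᵢ/10) = 30·10^(71.5/10) + 90·10^(64.6/10) + 120·10^(75.5/10) = 4.941e+09.
L_eq = 10·log₁₀(4.941e+09/240) = 73.14 dB.

73.1 dB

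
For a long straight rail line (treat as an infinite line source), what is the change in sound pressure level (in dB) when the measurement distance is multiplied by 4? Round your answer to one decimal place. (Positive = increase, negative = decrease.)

-6.0 dB

With cylindrical spreading the level changes by −10·log₁₀(r₂/r₁).
ΔL = −10·log₁₀(4) = -6.02 dB.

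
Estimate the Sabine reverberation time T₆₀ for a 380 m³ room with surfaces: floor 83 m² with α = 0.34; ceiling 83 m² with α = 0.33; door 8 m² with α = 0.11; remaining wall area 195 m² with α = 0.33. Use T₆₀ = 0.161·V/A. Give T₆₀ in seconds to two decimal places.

0.51 s

A = Σ Sᵢαᵢ = 83·0.34 + 83·0.33 + 8·0.11 + 195·0.33 = 120.84 m².
T₆₀ = 0.161 × 380 / 120.84 = 0.506 s.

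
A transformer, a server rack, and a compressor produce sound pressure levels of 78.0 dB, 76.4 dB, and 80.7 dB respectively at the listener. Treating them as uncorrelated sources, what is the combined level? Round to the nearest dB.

Incoherent sources combine by intensity addition: L_total = 10·log₁₀(Σ 10^(L_i/10)).
Σ 10^(L/10) = 10^(78.0/10) + 10^(76.4/10) + 10^(80.7/10) = 2.242e+08.
L_total = 10·log₁₀(2.242e+08) = 83.51 dB.

84 dB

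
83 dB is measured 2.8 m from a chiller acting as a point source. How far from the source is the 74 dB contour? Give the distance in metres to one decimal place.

The 9.0 dB drop corresponds to a distance ratio of 10^(9.0/20) for a point source.
r₂ = 2.8·10^((83−74)/20) = 2.8·10^(9.0/20) = 7.89 m.

7.9 m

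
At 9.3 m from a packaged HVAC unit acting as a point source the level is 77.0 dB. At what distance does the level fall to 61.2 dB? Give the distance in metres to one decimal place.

57.3 m

For a point source L₁ − L₂ = 20·log₁₀(r₂/r₁), so r₂ = r₁·10^((L₁−L₂)/20).
r₂ = 9.3·10^((77.0−61.2)/20) = 9.3·10^(15.8/20) = 57.34 m.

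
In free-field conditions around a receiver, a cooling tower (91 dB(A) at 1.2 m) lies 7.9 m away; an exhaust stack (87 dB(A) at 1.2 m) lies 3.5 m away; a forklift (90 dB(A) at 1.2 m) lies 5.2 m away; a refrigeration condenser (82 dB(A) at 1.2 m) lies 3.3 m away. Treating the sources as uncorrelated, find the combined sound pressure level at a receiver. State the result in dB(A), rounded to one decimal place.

82.1 dB(A)

Apply inverse-square spreading to bring every level to the receiver, then sum 10^(L/10).
cooling tower: 91 − 20·log₁₀(7.9/1.2) = 91 − 16.37 = 74.63 dB(A).
exhaust stack: 87 − 20·log₁₀(3.5/1.2) = 87 − 9.30 = 77.70 dB(A).
forklift: 90 − 20·log₁₀(5.2/1.2) = 90 − 12.74 = 77.26 dB(A).
refrigeration condenser: 82 − 20·log₁₀(3.3/1.2) = 82 − 8.79 = 73.21 dB(A).
Σ 10^(L/10) = 1.622e+08 → L_total = 10·log₁₀(1.622e+08) = 82.10 dB(A).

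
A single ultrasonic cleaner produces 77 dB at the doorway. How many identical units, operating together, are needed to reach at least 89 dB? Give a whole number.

16

The shortfall is 89 − 77 = 12.0 dB, and N units add 10·log₁₀ N, so need 10·log₁₀ N ≥ 12.0.
N ≥ 10^(12.0/10) = 15.849, so N = 16.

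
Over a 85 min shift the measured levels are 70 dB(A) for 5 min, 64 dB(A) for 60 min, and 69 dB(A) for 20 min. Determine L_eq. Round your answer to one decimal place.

The energy average is taken in the linear domain: L_eq = 10·log₁₀[(Σ tᵢ·10^(Lᵢ/10))/T], T = 85 min.
Σ tᵢ·10^(Lᵢ/10) = 5·10^(70/10) + 60·10^(64/10) + 20·10^(69/10) = 3.596e+08.
L_eq = 10·log₁₀(3.596e+08/85) = 66.26 dB(A).

66.3 dB(A)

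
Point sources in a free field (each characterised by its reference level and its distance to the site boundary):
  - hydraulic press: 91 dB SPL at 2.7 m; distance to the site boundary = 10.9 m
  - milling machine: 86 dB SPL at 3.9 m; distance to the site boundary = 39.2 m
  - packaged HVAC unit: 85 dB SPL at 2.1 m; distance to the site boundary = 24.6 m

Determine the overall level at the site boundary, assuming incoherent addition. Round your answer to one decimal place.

Propagate each source to the receiver with L = L_ref − 20·log₁₀(r/r_ref), then add intensities.
hydraulic press: 91 − 20·log₁₀(10.9/2.7) = 91 − 12.12 = 78.88 dB SPL.
milling machine: 86 − 20·log₁₀(39.2/3.9) = 86 − 20.04 = 65.96 dB SPL.
packaged HVAC unit: 85 − 20·log₁₀(24.6/2.1) = 85 − 21.37 = 63.63 dB SPL.
Σ 10^(L/10) = 8.349e+07 → L_total = 10·log₁₀(8.349e+07) = 79.22 dB SPL.

79.2 dB SPL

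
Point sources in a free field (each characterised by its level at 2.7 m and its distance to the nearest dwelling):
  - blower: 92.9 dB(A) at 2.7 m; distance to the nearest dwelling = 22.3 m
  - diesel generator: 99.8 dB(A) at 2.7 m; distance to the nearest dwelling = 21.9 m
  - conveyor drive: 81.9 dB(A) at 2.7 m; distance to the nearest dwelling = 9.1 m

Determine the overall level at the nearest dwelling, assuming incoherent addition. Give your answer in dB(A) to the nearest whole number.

Apply inverse-square spreading to bring every level to the receiver, then sum 10^(L/10).
blower: 92.9 − 20·log₁₀(22.3/2.7) = 92.9 − 18.34 = 74.56 dB(A).
diesel generator: 99.8 − 20·log₁₀(21.9/2.7) = 99.8 − 18.18 = 81.62 dB(A).
conveyor drive: 81.9 − 20·log₁₀(9.1/2.7) = 81.9 − 10.55 = 71.35 dB(A).
Σ 10^(L/10) = 1.874e+08 → L_total = 10·log₁₀(1.874e+08) = 82.73 dB(A).

83 dB(A)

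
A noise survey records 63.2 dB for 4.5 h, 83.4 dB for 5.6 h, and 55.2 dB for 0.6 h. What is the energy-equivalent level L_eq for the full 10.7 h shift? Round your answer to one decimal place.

Weight each interval's intensity by its duration and average over T = 10.7 h:
Σ tᵢ·10^(Lᵢ/10) = 4.5·10^(63.2/10) + 5.6·10^(83.4/10) + 0.6·10^(55.2/10) = 1.235e+09.
L_eq = 10·log₁₀(1.235e+09/10.7) = 80.62 dB.

80.6 dB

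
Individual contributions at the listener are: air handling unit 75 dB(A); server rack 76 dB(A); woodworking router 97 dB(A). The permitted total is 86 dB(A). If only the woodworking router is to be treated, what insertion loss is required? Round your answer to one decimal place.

Fixed contribution from the other sources: Σ 10^(L/10) = 10^(75/10) + 10^(76/10) = 7.143e+07 (78.54 dB(A)).
The limit corresponds to 10^(86/10) = 3.981e+08; subtracting the fixed part leaves 3.267e+08 for the woodworking router, i.e. 85.14 dB(A).
Required insertion loss = 97 − 85.14 = 11.86 dB.

11.9 dB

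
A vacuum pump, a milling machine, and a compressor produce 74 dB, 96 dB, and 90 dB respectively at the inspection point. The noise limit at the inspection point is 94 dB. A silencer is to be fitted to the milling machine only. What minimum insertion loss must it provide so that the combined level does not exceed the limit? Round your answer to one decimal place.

4.3 dB

Everything except the milling machine sums to 10^(74/10) + 10^(90/10) = 1.025e+09 in linear terms, 90.11 dB.
To meet 94 dB overall, the treated milling machine may contribute at most 10^(94/10) − 1.025e+09 = 1.487e+09, i.e. 91.72 dB.
Required insertion loss = 96 − 91.72 = 4.28 dB.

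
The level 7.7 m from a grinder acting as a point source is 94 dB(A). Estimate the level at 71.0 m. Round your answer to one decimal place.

Spherical spreading from a point source gives a 20·log₁₀(r₂/r₁) drop.
L₂ = 94 − 20·log₁₀(71.0/7.7) = 94 − 19.295 = 74.70 dB(A).

74.7 dB(A)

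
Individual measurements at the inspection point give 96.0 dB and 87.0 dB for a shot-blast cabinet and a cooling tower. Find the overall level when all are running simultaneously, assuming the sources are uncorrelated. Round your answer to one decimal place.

For uncorrelated sources the intensities add, so convert each level to linear form, sum, and take 10·log₁₀ of the total.
Σ 10^(L/10) = 10^(96.0/10) + 10^(87.0/10) = 4.482e+09.
L_total = 10·log₁₀(4.482e+09) = 96.51 dB.

96.5 dB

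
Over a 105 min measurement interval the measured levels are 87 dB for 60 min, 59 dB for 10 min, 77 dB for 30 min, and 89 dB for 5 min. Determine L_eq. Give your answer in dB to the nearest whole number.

The energy average is taken in the linear domain: L_eq = 10·log₁₀[(Σ tᵢ·10^(Lᵢ/10))/T], T = 105 min.
Σ tᵢ·10^(Lᵢ/10) = 60·10^(87/10) + 10·10^(59/10) + 30·10^(77/10) + 5·10^(89/10) = 3.555e+10.
L_eq = 10·log₁₀(3.555e+10/105) = 85.30 dB.

85 dB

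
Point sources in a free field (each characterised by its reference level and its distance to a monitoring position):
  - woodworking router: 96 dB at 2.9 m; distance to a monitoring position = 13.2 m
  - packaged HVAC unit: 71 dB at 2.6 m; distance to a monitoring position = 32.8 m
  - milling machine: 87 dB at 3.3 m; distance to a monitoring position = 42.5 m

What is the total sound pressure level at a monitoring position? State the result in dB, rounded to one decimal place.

First find each source's level at the receiver (point-source: −20·log₁₀(r/r_ref)), then combine on an intensity basis.
woodworking router: 96 − 20·log₁₀(13.2/2.9) = 96 − 13.16 = 82.84 dB.
packaged HVAC unit: 71 − 20·log₁₀(32.8/2.6) = 71 − 22.02 = 48.98 dB.
milling machine: 87 − 20·log₁₀(42.5/3.3) = 87 − 22.20 = 64.80 dB.
Σ 10^(L/10) = 1.953e+08 → L_total = 10·log₁₀(1.953e+08) = 82.91 dB.

82.9 dB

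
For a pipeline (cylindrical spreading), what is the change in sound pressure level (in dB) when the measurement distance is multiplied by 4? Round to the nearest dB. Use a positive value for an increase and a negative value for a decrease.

-6 dB

Line-source spreading: ΔL = −10·log₁₀(r₂/r₁).
ΔL = −10·log₁₀(4) = -6.02 dB.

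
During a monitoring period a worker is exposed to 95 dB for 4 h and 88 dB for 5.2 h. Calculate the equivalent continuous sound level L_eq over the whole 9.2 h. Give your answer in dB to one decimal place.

Weight each interval's intensity by its duration and average over T = 9.2 h:
Σ tᵢ·10^(Lᵢ/10) = 4·10^(95/10) + 5.2·10^(88/10) = 1.593e+10.
L_eq = 10·log₁₀(1.593e+10/9.2) = 92.38 dB.

92.4 dB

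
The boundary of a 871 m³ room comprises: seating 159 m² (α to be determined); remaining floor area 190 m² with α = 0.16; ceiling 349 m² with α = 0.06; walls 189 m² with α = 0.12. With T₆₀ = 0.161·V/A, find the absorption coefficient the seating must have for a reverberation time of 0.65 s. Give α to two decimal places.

A = 0.161·V/T₆₀ = 0.161·871/0.65 = 215.74 m² sabins.
Absorption from the other surfaces = 190·0.16 + 349·0.06 + 189·0.12 = 74.02 m², so the seating must supply 141.72 m² over 159 m².
α = 141.72/159 = 0.891.

0.89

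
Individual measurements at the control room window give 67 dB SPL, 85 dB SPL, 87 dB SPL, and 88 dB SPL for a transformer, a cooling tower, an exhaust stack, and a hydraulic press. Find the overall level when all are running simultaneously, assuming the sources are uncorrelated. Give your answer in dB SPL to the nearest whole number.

92 dB SPL

Incoherent sources combine by intensity addition: L_total = 10·log₁₀(Σ 10^(L_i/10)).
Σ 10^(L/10) = 10^(67/10) + 10^(85/10) + 10^(87/10) + 10^(88/10) = 1.453e+09.
L_total = 10·log₁₀(1.453e+09) = 91.62 dB SPL.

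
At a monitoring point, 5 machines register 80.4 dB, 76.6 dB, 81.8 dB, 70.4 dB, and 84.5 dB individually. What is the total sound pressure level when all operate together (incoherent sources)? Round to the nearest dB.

88 dB

Incoherent sources combine by intensity addition: L_total = 10·log₁₀(Σ 10^(L_i/10)).
Σ 10^(L/10) = 10^(80.4/10) + 10^(76.6/10) + 10^(81.8/10) + 10^(70.4/10) + 10^(84.5/10) = 5.995e+08.
L_total = 10·log₁₀(5.995e+08) = 87.78 dB.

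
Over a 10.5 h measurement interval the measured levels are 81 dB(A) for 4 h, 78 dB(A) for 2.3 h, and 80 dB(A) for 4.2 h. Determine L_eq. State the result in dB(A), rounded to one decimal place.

80.1 dB(A)

The energy average is taken in the linear domain: L_eq = 10·log₁₀[(Σ tᵢ·10^(Lᵢ/10))/T], T = 10.5 h.
Σ tᵢ·10^(Lᵢ/10) = 4·10^(81/10) + 2.3·10^(78/10) + 4.2·10^(80/10) = 1.069e+09.
L_eq = 10·log₁₀(1.069e+09/10.5) = 80.08 dB(A).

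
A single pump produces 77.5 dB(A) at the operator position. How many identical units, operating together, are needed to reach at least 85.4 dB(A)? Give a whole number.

7

The shortfall is 85.4 − 77.5 = 7.9 dB, and N units add 10·log₁₀ N, so need 10·log₁₀ N ≥ 7.9.
N ≥ 10^(7.9/10) = 6.166, so N = 7.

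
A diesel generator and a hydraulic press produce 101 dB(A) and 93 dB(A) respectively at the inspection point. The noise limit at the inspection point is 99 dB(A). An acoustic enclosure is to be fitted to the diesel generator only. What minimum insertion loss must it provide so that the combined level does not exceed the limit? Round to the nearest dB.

Everything except the diesel generator sums to 10^(93/10) = 1.995e+09 in linear terms, 93.00 dB(A).
The limit corresponds to 10^(99/10) = 7.943e+09; subtracting the fixed part leaves 5.948e+09 for the diesel generator, i.e. 97.74 dB(A).
So the diesel generator must be reduced from 101 to 97.74 dB(A): IL = 3.26 dB.

3 dB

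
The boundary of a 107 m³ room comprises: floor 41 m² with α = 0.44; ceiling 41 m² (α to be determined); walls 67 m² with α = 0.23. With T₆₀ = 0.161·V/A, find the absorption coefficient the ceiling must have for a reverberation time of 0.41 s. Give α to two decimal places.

0.21

Required total absorption A = 0.161·107/0.41 = 42.02 m².
Absorption from the other surfaces = 41·0.44 + 67·0.23 = 33.45 m², so the ceiling must supply 8.57 m² over 41 m².
α = 8.57/41 = 0.209.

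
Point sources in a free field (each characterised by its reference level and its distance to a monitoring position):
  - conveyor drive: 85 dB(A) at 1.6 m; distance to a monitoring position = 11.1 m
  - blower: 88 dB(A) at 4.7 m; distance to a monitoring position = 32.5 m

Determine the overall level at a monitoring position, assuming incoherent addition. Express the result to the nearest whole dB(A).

73 dB(A)

Propagate each source to the receiver with L = L_ref − 20·log₁₀(r/r_ref), then add intensities.
conveyor drive: 85 − 20·log₁₀(11.1/1.6) = 85 − 16.82 = 68.18 dB(A).
blower: 88 − 20·log₁₀(32.5/4.7) = 88 − 16.80 = 71.20 dB(A).
Σ 10^(L/10) = 1.977e+07 → L_total = 10·log₁₀(1.977e+07) = 72.96 dB(A).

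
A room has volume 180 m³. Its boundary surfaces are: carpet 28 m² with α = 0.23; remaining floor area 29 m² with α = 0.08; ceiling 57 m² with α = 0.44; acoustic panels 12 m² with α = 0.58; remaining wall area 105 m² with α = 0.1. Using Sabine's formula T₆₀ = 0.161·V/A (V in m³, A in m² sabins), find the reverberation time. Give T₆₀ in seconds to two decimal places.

A = Σ Sᵢαᵢ = 28·0.23 + 29·0.08 + 57·0.44 + 12·0.58 + 105·0.1 = 51.30 m².
T₆₀ = 0.161·V/A = 0.161·180/51.30 = 0.565 s.

0.56 s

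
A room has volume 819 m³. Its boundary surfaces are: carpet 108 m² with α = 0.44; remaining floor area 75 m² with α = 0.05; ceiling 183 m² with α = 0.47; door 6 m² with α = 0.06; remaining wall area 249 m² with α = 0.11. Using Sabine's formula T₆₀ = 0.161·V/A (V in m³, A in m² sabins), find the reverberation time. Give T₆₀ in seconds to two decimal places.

0.80 s

A = Σ Sᵢαᵢ = 108·0.44 + 75·0.05 + 183·0.47 + 6·0.06 + 249·0.11 = 165.03 m².
T₆₀ = 0.161 × 819 / 165.03 = 0.799 s.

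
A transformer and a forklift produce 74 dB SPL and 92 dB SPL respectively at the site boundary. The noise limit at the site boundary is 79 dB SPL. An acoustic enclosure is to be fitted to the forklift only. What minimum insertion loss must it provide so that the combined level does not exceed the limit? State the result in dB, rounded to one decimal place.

The untreated sources together contribute 10^(74/10) = 2.512e+07, i.e. 74.00 dB SPL.
The limit corresponds to 10^(79/10) = 7.943e+07; subtracting the fixed part leaves 5.431e+07 for the forklift, i.e. 77.35 dB SPL.
So the forklift must be reduced from 92 to 77.35 dB SPL: IL = 14.65 dB.

14.7 dB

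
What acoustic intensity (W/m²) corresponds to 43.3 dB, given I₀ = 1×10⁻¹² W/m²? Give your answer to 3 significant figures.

2.14e-08 W/m²

L = 10·log₁₀(I/I₀) ⇒ I = I₀·10^(L/10) = 10⁻¹² × 10^4.33.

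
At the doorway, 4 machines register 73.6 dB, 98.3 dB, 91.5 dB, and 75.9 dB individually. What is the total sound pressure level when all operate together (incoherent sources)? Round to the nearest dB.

99 dB

Incoherent sources combine by intensity addition: L_total = 10·log₁₀(Σ 10^(L_i/10)).
Σ 10^(L/10) = 10^(73.6/10) + 10^(98.3/10) + 10^(91.5/10) + 10^(75.9/10) = 8.235e+09.
L_total = 10·log₁₀(8.235e+09) = 99.16 dB.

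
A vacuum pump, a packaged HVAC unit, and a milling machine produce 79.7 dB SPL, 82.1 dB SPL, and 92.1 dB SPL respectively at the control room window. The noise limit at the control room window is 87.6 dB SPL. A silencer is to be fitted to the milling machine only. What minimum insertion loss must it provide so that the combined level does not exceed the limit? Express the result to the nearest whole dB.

Fixed contribution from the other sources: Σ 10^(L/10) = 10^(79.7/10) + 10^(82.1/10) = 2.555e+08 (84.07 dB SPL).
To meet 87.6 dB SPL overall, the treated milling machine may contribute at most 10^(87.6/10) − 2.555e+08 = 3.199e+08, i.e. 85.05 dB SPL.
So the milling machine must be reduced from 92.1 to 85.05 dB SPL: IL = 7.05 dB.

7 dB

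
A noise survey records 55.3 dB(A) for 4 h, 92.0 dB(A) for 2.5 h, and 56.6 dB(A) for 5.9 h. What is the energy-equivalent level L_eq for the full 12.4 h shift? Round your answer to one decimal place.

The energy average is taken in the linear domain: L_eq = 10·log₁₀[(Σ tᵢ·10^(Lᵢ/10))/T], T = 12.4 h.
Σ tᵢ·10^(Lᵢ/10) = 4·10^(55.3/10) + 2.5·10^(92.0/10) + 5.9·10^(56.6/10) = 3.966e+09.
L_eq = 10·log₁₀(3.966e+09/12.4) = 85.05 dB(A).

85.0 dB(A)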